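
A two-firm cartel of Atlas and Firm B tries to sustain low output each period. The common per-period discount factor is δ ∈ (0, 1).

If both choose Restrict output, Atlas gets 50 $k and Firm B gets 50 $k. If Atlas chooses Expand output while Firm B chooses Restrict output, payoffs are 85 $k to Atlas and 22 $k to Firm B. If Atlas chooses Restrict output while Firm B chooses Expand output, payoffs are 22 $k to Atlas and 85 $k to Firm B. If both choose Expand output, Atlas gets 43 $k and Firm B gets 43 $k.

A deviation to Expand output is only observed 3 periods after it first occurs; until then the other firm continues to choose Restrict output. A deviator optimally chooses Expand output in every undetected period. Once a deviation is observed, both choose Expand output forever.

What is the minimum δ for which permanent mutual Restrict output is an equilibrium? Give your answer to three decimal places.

0.941

The best deviation is to choose Expand output for all 3 undetected periods, earning 85 each, then 43 forever once detected.
Deviation value: 85(1−δ^3)/(1−δ) + 43δ^3/(1−δ); cooperation value: 50/(1−δ).
IC: 50 ≥ 85(1−δ^3) + 43δ^3 = 85 − 42δ^3.
So δ^3 ≥ 35/42 = 5/6, giving δ ≥ (5/6)^(1/3) ≈ 0.941.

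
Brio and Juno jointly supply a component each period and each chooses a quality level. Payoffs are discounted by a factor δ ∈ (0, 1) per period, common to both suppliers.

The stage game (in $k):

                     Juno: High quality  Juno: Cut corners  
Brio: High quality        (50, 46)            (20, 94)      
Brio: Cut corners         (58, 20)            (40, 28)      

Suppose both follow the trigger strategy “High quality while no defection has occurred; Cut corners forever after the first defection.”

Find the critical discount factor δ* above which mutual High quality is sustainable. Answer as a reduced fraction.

8/11

Brio: cooperation gives 50 each period; deviation gives 58 once then 40 forever.
  50/(1−δ) ≥ 58 + 40δ/(1−δ) ⇒ δ ≥ 8/18 = 4/9.
Juno: cooperation gives 46 each period; deviation gives 94 once then 28 forever.
  δ ≥ 48/66 = 8/11.
Both must hold, so the binding constraint is Juno's: δ ≥ 8/11.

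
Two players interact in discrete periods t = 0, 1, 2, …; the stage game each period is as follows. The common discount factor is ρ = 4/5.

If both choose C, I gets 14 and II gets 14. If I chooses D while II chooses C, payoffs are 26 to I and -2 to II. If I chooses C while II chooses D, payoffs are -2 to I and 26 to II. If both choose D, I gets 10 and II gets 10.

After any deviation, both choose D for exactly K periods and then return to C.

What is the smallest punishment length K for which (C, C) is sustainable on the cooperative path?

IC: ρ(1−ρ^K)/(1−ρ) ≥ (26−14)/(14−10) = 3.
With ρ = 4/5: need 1 − ρ^K ≥ 3·(1−4/5)/(4/5), i.e. ρ^K ≤ 0.2500.
Since (4/5)^6 = 0.2621 and (4/5)^7 = 0.2097, the smallest such K is 7.

7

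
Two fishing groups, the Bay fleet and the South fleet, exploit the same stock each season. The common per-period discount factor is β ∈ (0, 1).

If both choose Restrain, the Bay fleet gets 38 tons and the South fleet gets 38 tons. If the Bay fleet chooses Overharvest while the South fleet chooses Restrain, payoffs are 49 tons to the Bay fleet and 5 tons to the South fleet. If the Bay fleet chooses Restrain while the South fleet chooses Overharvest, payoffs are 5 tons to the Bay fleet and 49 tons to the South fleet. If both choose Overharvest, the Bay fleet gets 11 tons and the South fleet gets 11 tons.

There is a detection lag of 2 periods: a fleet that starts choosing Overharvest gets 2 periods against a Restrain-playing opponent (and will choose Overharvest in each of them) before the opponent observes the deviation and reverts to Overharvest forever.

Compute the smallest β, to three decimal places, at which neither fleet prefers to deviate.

A deviator earns 49 for 2 periods, then 11 forever; cooperating earns 38 forever. Multiplying the IC by (1−β):
38 ≥ 49(1−β^2) + 11β^2, so 38·β^2 ≥ 11 and β^2 ≥ 11/38.
β ≥ (11/38)^(1/2) ≈ 0.538.

0.538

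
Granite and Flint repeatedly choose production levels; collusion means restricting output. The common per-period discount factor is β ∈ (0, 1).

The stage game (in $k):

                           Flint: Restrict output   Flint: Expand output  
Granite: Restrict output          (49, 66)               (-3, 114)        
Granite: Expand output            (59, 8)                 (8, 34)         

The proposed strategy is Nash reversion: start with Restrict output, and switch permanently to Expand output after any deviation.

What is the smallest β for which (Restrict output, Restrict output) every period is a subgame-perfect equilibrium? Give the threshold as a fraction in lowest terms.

Granite: cooperation gives 49 each period; deviation gives 59 once then 8 forever.
  49/(1−β) ≥ 59 + 8β/(1−β) ⇒ β ≥ 10/51.
Flint: cooperation gives 66 each period; deviation gives 114 once then 34 forever.
  β ≥ 48/80 = 3/5.
Both must hold, so the binding constraint is Flint's: β ≥ 3/5.

3/5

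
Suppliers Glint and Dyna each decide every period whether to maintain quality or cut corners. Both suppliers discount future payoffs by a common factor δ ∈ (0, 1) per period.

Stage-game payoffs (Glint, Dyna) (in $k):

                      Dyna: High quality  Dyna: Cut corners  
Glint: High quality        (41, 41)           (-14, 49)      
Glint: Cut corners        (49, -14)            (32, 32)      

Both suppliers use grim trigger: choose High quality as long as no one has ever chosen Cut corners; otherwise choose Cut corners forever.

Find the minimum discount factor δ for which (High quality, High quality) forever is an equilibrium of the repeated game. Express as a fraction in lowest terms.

8/17

One-period gain from deviating is 49 − 41 = 8. The loss is 41 − 32 = 9 in every subsequent period, with present value 9·δ/(1−δ).
Deviation is unprofitable when 9·δ/(1−δ) ≥ 8, i.e. δ/(1−δ) ≥ 8/9.
Equivalently δ ≥ 8/(8+9) = 8/17.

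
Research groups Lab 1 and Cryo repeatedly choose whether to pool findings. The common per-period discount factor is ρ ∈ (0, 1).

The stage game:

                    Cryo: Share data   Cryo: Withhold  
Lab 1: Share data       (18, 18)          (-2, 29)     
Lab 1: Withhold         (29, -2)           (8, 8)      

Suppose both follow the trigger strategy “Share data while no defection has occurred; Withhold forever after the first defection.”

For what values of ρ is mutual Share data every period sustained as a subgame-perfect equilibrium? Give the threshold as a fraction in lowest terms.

11/21

Under grim trigger the critical discount factor is (T−C)/(T−P) with T = 29, C = 18, P = 8.
ρ* = (29−18)/(29−8) = 11/21.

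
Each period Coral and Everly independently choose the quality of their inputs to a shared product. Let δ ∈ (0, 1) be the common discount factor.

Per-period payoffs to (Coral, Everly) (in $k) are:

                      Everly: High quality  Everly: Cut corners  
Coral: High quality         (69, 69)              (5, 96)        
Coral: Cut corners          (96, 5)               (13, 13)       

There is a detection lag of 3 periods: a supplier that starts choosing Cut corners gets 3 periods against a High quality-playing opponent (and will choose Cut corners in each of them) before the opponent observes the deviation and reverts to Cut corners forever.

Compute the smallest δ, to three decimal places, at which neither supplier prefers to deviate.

The best deviation is to choose Cut corners for all 3 undetected periods, earning 96 each, then 13 forever once detected.
Deviation value: 96(1−δ^3)/(1−δ) + 13δ^3/(1−δ); cooperation value: 69/(1−δ).
IC: 69 ≥ 96(1−δ^3) + 13δ^3 = 96 − 83δ^3.
So δ^3 ≥ 27/83, giving δ ≥ (27/83)^(1/3) ≈ 0.688.

0.688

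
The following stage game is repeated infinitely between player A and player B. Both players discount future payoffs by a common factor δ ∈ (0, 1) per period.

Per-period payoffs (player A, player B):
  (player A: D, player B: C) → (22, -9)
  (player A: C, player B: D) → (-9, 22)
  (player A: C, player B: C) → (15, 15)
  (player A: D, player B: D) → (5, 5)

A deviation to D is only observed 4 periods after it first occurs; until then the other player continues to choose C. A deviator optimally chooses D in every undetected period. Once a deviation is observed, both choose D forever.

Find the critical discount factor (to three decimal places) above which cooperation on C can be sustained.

A deviator earns 22 for 4 periods, then 5 forever; cooperating earns 15 forever. Multiplying the IC by (1−δ):
15 ≥ 22(1−δ^4) + 5δ^4, so 17·δ^4 ≥ 7 and δ^4 ≥ 7/17.
δ ≥ (7/17)^(1/4) ≈ 0.801.

0.801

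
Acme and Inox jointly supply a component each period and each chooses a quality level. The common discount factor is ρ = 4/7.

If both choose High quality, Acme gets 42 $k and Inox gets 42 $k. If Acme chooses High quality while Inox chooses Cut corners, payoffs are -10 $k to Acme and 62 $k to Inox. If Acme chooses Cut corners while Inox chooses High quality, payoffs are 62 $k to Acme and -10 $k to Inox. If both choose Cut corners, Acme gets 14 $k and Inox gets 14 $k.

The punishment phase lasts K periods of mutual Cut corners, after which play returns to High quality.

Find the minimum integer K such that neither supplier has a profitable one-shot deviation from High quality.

2

No profitable deviation requires (42−14)(ρ+…+ρ^K) ≥ 62−42, i.e. ρ+…+ρ^K ≥ 5/7 ≈ 0.7143.
With ρ = 4/7, the partial sums are K=1: 0.5714, K=2: 0.8980.
K = 2 is the first length at which the sum reaches 0.7143.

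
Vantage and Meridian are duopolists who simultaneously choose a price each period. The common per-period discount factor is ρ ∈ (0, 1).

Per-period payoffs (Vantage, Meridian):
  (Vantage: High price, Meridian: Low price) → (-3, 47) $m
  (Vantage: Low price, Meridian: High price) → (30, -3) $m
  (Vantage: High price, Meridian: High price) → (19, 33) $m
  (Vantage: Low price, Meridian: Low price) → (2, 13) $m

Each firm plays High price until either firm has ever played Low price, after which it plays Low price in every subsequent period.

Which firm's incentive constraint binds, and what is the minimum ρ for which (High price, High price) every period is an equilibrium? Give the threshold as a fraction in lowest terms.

Vantage: cooperation gives 19 each period; deviation gives 30 once then 2 forever.
  19/(1−ρ) ≥ 30 + 2ρ/(1−ρ) ⇒ ρ ≥ 11/28.
Meridian: cooperation gives 33 each period; deviation gives 47 once then 13 forever.
  ρ ≥ 14/34 = 7/17.
Both must hold, so the binding constraint is Meridian's: ρ ≥ 7/17.

Meridian; ρ ≥ 7/17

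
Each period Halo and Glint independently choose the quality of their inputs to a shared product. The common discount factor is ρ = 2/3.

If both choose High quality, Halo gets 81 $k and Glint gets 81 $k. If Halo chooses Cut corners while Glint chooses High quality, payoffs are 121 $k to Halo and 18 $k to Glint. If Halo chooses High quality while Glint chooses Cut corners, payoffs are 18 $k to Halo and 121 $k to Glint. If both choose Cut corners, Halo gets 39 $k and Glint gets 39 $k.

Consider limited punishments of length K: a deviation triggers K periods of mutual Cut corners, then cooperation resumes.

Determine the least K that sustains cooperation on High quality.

Need Σ_{k=1}^{K} ρ^k ≥ (121−81)/(81−39) = 0.9524 at ρ = 2/3.
At K = 1 the sum is 0.6667 < 0.9524; at K = 2 it is 1.1111 ≥ 0.9524.
So the minimum punishment length is K = 2.

2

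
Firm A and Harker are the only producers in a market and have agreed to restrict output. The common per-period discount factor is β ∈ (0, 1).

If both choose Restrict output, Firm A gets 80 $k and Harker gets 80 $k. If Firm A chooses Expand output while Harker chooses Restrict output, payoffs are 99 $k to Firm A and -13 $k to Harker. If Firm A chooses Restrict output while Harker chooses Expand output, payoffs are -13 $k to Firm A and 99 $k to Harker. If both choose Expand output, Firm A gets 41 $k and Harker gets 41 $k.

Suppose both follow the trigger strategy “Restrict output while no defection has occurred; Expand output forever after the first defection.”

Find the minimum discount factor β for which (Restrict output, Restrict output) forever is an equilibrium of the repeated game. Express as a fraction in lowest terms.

Under grim trigger the critical discount factor is (T−C)/(T−P) with T = 99, C = 80, P = 41.
β* = (99−80)/(99−41) = 19/58.

19/58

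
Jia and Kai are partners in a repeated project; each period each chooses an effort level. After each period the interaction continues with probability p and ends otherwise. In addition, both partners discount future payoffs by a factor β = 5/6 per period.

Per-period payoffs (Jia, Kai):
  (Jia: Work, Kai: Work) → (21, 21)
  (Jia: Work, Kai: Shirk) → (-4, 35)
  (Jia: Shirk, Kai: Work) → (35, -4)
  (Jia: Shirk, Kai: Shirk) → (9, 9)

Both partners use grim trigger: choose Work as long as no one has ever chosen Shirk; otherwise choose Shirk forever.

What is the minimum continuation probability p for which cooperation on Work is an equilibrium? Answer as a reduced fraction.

Expected continuation weight on next period's payoff is β·p = 5/6·p, which plays the role of the discount factor.
Cooperation requires 5/6·p ≥ (35−21)/(35−9) = 7/13, hence p ≥ 42/65.

42/65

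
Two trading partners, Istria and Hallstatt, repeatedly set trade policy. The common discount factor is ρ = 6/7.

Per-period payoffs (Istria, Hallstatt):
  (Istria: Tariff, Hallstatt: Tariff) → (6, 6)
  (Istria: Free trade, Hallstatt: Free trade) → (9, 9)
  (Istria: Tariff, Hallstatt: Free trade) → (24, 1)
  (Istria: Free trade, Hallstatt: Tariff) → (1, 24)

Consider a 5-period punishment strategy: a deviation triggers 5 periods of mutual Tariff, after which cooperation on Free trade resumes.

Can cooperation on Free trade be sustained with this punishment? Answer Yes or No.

No

A one-shot deviation gives 24 now, then 6 for 5 periods, then back to 9.
Gain from deviating: (24−9) today; loss: (9−6) in each of the next 5 periods.
No-deviation condition: (9−6)(ρ+…+ρ^5) ≥ 24−9, i.e. ρ+…+ρ^5 ≥ 5.
At ρ = 6/7: ρ+…+ρ^5 = 3.2240 < 5.0000.
So cooperation is not sustainable.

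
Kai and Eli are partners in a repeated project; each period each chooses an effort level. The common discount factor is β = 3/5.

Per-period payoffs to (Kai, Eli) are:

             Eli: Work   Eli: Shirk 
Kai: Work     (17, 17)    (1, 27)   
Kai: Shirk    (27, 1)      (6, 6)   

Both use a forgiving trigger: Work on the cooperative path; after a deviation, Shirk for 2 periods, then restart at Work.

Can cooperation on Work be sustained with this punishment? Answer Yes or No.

Yes

A one-shot deviation gives 27 now, then 6 for 2 periods, then back to 17.
Gain from deviating: (27−17) today; loss: (17−6) in each of the next 2 periods.
No-deviation condition: (17−6)(β+…+β^2) ≥ 27−17, i.e. β+…+β^2 ≥ 10/11.
At β = 3/5: β+…+β^2 = 0.9600 ≥ 0.9091.
So cooperation is sustainable.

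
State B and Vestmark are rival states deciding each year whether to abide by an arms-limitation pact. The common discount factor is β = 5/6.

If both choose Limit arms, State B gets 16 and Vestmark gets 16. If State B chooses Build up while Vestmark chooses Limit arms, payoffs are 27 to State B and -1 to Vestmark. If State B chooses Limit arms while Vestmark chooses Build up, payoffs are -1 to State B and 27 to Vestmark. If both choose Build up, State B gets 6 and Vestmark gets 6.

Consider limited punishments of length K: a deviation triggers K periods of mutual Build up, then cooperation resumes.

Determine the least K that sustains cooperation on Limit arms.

Need Σ_{k=1}^{K} β^k ≥ (27−16)/(16−6) = 1.1000 at β = 5/6.
At K = 1 the sum is 0.8333 < 1.1000; at K = 2 it is 1.5278 ≥ 1.1000.
So the minimum punishment length is K = 2.

2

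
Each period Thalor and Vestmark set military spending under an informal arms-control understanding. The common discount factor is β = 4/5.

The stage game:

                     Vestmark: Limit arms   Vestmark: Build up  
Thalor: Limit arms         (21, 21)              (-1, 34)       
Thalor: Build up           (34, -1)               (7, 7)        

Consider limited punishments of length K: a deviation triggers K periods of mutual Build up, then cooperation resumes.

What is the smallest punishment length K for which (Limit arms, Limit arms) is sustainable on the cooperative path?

Need Σ_{k=1}^{K} β^k ≥ (34−21)/(21−7) = 0.9286 at β = 4/5.
At K = 1 the sum is 0.8000 < 0.9286; at K = 2 it is 1.4400 ≥ 0.9286.
So the minimum punishment length is K = 2.

2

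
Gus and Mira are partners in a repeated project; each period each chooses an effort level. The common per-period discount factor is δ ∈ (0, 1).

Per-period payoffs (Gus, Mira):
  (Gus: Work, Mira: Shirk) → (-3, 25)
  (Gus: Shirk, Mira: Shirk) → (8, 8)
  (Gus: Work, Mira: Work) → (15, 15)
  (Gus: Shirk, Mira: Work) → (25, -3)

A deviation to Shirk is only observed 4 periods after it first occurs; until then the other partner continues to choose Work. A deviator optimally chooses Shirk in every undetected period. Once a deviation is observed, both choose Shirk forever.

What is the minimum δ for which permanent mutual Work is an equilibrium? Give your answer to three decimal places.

0.876

The best deviation is to choose Shirk for all 4 undetected periods, earning 25 each, then 8 forever once detected.
Deviation value: 25(1−δ^4)/(1−δ) + 8δ^4/(1−δ); cooperation value: 15/(1−δ).
IC: 15 ≥ 25(1−δ^4) + 8δ^4 = 25 − 17δ^4.
So δ^4 ≥ 10/17, giving δ ≥ (10/17)^(1/4) ≈ 0.876.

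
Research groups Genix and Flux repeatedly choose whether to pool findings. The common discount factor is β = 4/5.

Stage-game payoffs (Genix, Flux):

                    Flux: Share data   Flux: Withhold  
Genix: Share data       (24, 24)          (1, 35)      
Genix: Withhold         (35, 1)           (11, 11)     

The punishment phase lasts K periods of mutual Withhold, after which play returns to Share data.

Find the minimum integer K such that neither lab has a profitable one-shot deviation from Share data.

2

No profitable deviation requires (24−11)(β+…+β^K) ≥ 35−24, i.e. β+…+β^K ≥ 11/13 ≈ 0.8462.
With β = 4/5, the partial sums are K=1: 0.8000, K=2: 1.4400.
K = 2 is the first length at which the sum reaches 0.8462.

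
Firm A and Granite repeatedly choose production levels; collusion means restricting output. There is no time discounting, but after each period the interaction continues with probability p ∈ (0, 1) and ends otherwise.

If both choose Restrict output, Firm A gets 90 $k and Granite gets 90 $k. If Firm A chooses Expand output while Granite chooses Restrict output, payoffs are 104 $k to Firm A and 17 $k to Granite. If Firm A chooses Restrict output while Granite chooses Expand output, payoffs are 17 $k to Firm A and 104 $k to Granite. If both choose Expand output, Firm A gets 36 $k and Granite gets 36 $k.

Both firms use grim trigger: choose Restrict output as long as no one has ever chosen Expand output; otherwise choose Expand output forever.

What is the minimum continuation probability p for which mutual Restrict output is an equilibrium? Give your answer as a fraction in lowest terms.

Expected cooperation value is 90 + p·90 + p²·90 + … = 90/(1−p); deviation gives 104 + p·36/(1−p).
90 ≥ 104(1−p) + 36p ⇒ 68p ≥ 14 ⇒ p ≥ 14/68 = 7/34.

7/34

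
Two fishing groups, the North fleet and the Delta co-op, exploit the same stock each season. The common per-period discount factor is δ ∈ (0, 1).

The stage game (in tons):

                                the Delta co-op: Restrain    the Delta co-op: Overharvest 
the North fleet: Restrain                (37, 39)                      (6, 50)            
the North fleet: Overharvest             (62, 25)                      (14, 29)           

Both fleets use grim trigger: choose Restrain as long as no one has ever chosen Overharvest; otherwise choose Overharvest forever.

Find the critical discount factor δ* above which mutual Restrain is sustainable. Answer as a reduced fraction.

the North fleet: cooperation gives 37 each period; deviation gives 62 once then 14 forever.
  37/(1−δ) ≥ 62 + 14δ/(1−δ) ⇒ δ ≥ 25/48.
the Delta co-op: cooperation gives 39 each period; deviation gives 50 once then 29 forever.
  δ ≥ 11/21.
Both must hold, so the binding constraint is the Delta co-op's: δ ≥ 11/21.

11/21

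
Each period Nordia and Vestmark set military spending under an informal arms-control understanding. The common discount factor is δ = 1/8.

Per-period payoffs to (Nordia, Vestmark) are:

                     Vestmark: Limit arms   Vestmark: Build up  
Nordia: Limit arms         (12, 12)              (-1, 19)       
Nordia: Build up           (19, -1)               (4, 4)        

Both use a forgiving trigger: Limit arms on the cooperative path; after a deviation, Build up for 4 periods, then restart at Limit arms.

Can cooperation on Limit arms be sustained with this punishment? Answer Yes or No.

Comparing payoff streams over the 5 periods until play realigns: cooperate → 12(1+δ+…+δ^4); deviate → 19 + 4(δ+…+δ^4).
Cooperation is sustained iff (12−4)(δ+…+δ^4) ≥ 19−12.
δ+…+δ^4 = 1/8·(1−(1/8)^4)/(1−1/8) = 0.1428, and (19−12)/(12−4) = 0.8750.
0.1428 < 0.8750, so cooperation is not sustainable.

No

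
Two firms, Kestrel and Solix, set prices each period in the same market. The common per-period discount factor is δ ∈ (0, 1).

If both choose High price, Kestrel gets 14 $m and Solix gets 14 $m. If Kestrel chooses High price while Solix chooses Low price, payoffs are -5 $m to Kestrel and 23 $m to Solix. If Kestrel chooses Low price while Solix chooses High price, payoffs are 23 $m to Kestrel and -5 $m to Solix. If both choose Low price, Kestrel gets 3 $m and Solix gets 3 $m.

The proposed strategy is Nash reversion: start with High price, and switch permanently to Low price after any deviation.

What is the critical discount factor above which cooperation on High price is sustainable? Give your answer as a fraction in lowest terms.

9/20

Cooperation forever yields 14 each period: 14/(1−δ).
Deviating yields 23 once, then 3 forever: 23 + 3δ/(1−δ).
No profitable deviation requires 14/(1−δ) ≥ 23 + 3δ/(1−δ).
Multiplying by (1−δ): 14 ≥ 23(1−δ) + 3δ = 23 − 20δ.
So 20δ ≥ 9, i.e. δ ≥ 9/20.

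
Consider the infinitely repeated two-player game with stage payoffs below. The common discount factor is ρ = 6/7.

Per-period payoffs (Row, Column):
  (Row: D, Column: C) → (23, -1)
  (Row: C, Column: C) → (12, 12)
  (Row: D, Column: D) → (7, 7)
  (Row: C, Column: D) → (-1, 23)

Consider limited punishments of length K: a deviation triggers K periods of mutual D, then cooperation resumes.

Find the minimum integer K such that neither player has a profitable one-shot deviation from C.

No profitable deviation requires (12−7)(ρ+…+ρ^K) ≥ 23−12, i.e. ρ+…+ρ^K ≥ 11/5 ≈ 2.2000.
With ρ = 6/7, the partial sums are K=1: 0.8571, K=2: 1.5918, K=3: 2.2216.
K = 3 is the first length at which the sum reaches 2.2000.

3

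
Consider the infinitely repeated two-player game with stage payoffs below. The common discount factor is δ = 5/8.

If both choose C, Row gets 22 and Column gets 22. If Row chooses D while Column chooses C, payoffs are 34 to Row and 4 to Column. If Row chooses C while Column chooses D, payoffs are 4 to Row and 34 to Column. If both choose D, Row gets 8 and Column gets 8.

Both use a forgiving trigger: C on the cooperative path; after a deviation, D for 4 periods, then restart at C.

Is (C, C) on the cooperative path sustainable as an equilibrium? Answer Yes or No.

Yes

IC: δ+…+δ^4 ≥ (34−22)/(22−8) = 6/7.
At δ = 5/8: partial sum = 1.4124 ≥ 0.8571. Cooperation sustainable.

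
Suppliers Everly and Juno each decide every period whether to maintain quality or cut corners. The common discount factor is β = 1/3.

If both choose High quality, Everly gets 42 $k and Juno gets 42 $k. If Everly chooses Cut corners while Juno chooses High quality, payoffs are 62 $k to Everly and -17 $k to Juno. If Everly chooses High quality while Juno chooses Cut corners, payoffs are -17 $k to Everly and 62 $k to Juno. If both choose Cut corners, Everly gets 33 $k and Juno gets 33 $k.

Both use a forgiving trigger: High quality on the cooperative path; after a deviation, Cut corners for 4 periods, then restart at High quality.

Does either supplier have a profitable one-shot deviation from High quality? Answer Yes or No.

Yes

IC: β+…+β^4 ≥ (62−42)/(42−33) = 20/9.
At β = 1/3: partial sum = 0.4938 < 2.2222. Cooperation not sustainable.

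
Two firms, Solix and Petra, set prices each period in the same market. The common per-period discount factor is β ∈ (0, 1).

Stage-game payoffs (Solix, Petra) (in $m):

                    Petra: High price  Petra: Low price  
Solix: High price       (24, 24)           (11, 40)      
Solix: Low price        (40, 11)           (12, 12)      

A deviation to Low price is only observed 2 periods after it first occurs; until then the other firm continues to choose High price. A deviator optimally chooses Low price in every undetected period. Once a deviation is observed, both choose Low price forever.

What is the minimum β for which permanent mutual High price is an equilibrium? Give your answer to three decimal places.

A deviator earns 40 for 2 periods, then 12 forever; cooperating earns 24 forever. Multiplying the IC by (1−β):
24 ≥ 40(1−β^2) + 12β^2, so 28·β^2 ≥ 16 and β^2 ≥ 4/7.
β ≥ (4/7)^(1/2) ≈ 0.756.

0.756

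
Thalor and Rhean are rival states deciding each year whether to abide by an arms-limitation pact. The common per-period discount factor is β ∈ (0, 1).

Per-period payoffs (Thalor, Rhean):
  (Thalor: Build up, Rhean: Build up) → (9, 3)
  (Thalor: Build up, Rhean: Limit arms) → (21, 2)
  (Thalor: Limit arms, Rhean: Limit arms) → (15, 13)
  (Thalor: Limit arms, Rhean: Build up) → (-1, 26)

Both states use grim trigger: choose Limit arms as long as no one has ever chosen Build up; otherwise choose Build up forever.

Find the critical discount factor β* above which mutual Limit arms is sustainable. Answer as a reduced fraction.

For Thalor: deviation gain 21−15 = 6, per-period punishment loss 15−9 = 6. IC gives β ≥ 6/12 = 1/2.
For Rhean: gain 13, loss 10 per period, so β ≥ 13/23.
The tighter constraint is Rhean's, so cooperation needs β ≥ 13/23.

13/23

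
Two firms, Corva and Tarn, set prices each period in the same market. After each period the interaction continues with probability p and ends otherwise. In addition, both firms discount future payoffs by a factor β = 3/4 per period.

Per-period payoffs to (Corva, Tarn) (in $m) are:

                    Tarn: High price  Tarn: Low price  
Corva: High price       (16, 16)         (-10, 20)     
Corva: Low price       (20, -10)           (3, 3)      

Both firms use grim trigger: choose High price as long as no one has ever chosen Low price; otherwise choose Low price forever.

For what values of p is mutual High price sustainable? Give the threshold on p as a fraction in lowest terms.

16/51

Expected continuation weight on next period's payoff is β·p = 3/4·p, which plays the role of the discount factor.
Cooperation requires 3/4·p ≥ (20−16)/(20−3) = 4/17, hence p ≥ 16/51.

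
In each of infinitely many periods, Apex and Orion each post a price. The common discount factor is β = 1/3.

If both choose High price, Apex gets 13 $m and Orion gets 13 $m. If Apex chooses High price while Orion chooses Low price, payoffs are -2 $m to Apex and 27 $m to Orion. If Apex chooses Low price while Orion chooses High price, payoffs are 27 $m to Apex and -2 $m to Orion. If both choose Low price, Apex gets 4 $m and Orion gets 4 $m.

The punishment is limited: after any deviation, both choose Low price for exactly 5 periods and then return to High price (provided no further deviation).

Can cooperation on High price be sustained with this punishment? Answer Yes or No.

No

IC: β+…+β^5 ≥ (27−13)/(13−4) = 14/9.
At β = 1/3: partial sum = 0.4979 < 1.5556. Cooperation not sustainable.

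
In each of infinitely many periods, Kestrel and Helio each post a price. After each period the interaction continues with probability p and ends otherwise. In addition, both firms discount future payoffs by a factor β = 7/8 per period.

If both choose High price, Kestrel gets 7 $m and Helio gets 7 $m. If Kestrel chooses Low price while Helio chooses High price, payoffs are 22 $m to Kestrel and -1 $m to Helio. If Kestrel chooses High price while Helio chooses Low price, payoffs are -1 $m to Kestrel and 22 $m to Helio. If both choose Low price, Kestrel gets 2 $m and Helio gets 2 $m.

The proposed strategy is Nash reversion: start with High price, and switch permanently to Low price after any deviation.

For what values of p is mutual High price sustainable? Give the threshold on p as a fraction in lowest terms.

With continuation probability p and discount β, the effective per-period discount factor is βp.
Grim-trigger IC: βp ≥ (22−7)/(22−2) = 3/4.
So p ≥ (3/4)/(7/8) = 6/7.

6/7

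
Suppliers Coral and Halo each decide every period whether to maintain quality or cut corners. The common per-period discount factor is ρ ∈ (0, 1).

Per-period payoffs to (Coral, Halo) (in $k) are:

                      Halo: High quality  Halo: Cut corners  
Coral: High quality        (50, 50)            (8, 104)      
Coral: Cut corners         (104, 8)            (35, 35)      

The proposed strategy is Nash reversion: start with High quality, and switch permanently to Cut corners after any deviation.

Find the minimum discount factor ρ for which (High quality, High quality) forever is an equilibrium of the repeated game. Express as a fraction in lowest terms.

Under grim trigger the critical discount factor is (T−C)/(T−P) with T = 104, C = 50, P = 35.
ρ* = (104−50)/(104−35) = 54/69 = 18/23.

18/23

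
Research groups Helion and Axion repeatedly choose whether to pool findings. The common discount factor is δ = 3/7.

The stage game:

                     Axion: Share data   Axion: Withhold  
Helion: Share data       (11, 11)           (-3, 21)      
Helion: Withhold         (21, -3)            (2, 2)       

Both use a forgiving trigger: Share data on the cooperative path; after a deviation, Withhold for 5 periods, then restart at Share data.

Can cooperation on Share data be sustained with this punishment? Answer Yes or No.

No

IC: δ+…+δ^5 ≥ (21−11)/(11−2) = 10/9.
At δ = 3/7: partial sum = 0.7392 < 1.1111. Cooperation not sustainable.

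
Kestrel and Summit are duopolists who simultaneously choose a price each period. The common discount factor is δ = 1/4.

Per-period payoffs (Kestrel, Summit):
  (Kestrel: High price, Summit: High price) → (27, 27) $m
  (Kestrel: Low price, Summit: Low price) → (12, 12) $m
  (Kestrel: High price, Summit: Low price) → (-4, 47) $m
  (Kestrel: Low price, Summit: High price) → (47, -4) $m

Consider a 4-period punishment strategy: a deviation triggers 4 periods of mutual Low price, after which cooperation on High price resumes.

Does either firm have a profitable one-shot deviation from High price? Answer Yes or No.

Yes

A one-shot deviation gives 47 now, then 12 for 4 periods, then back to 27.
Gain from deviating: (47−27) today; loss: (27−12) in each of the next 4 periods.
No-deviation condition: (27−12)(δ+…+δ^4) ≥ 47−27, i.e. δ+…+δ^4 ≥ 4/3.
At δ = 1/4: δ+…+δ^4 = 0.3320 < 1.3333.
So cooperation is not sustainable.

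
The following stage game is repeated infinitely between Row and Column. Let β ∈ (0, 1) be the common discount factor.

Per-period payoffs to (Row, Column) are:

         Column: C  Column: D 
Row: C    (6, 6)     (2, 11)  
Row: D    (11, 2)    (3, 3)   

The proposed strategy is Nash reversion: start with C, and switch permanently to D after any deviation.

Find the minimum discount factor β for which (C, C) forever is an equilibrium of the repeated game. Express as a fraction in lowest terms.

5/8

6/(1−β) ≥ 11 + 3β/(1−β)
6 ≥ 11 − 8β
β ≥ 5/8.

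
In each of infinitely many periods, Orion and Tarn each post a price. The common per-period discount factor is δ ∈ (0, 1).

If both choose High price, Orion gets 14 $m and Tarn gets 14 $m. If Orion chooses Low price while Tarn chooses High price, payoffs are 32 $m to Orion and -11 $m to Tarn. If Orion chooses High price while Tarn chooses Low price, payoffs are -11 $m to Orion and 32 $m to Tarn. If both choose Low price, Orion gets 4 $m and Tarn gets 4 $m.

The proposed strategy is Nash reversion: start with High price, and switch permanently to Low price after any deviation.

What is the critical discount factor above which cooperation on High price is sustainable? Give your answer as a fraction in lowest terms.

9/14

14/(1−δ) ≥ 32 + 4δ/(1−δ)
14 ≥ 32 − 28δ
δ ≥ 18/28 = 9/14.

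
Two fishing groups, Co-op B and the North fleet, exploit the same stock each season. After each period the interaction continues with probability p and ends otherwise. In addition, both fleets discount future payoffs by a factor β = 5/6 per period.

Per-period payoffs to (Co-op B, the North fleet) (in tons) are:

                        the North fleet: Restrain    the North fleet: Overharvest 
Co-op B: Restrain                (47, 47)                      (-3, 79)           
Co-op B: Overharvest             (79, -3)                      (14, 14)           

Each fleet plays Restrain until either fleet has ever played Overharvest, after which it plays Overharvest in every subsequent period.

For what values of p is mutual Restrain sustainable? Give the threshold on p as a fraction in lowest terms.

192/325

With continuation probability p and discount β, the effective per-period discount factor is βp.
Grim-trigger IC: βp ≥ (79−47)/(79−14) = 32/65.
So p ≥ (32/65)/(5/6) = 192/325.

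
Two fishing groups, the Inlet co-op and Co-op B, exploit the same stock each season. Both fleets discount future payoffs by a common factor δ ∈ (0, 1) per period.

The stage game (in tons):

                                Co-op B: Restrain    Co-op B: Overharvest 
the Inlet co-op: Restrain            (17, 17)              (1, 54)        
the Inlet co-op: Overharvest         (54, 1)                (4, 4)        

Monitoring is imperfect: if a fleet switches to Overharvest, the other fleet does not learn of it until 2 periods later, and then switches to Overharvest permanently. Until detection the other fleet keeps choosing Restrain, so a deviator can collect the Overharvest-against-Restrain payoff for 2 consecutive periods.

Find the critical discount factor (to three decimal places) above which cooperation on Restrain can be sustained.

Deviating for the 2 undetected periods gains 54−17 = 37 per period over cooperation, then loses 17−4 = 13 per period forever once punishment starts.
Gain: 37(1 + δ + … + δ^1); loss: 13·δ^2/(1−δ).
No profitable deviation ⇔ 37(1−δ^2) ≤ 13·δ^2, i.e. δ^2 ≥ 37/(37+13) = 37/50.
Hence δ ≥ (37/50)^(1/2) ≈ 0.860.

0.860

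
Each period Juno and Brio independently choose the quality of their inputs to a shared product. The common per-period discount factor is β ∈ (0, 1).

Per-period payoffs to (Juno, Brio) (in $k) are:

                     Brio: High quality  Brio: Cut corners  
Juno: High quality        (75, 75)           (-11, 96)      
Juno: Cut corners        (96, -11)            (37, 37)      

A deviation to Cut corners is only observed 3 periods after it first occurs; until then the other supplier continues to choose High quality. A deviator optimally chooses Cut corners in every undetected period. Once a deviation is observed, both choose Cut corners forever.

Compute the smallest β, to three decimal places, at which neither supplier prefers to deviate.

0.709

A deviator earns 96 for 3 periods, then 37 forever; cooperating earns 75 forever. Multiplying the IC by (1−β):
75 ≥ 96(1−β^3) + 37β^3, so 59·β^3 ≥ 21 and β^3 ≥ 21/59.
β ≥ (21/59)^(1/3) ≈ 0.709.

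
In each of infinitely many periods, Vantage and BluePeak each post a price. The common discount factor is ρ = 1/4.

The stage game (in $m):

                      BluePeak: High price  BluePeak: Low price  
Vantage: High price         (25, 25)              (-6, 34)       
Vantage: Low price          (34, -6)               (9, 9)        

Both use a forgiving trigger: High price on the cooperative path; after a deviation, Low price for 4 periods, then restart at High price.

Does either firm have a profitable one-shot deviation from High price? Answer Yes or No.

Yes

IC: ρ+…+ρ^4 ≥ (34−25)/(25−9) = 9/16.
At ρ = 1/4: partial sum = 0.3320 < 0.5625. Cooperation not sustainable.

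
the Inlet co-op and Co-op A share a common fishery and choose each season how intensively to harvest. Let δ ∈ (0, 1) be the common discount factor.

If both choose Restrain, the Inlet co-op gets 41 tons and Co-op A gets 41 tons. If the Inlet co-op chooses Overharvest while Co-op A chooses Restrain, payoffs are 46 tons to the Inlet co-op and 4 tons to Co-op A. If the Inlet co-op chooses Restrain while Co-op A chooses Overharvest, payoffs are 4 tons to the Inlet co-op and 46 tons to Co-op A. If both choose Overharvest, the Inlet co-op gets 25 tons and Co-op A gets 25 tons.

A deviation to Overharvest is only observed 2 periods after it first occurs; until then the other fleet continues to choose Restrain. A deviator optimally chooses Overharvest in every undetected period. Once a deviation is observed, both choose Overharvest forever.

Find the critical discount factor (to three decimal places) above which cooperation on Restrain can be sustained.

Deviating for the 2 undetected periods gains 46−41 = 5 per period over cooperation, then loses 41−25 = 16 per period forever once punishment starts.
Gain: 5(1 + δ + … + δ^1); loss: 16·δ^2/(1−δ).
No profitable deviation ⇔ 5(1−δ^2) ≤ 16·δ^2, i.e. δ^2 ≥ 5/(5+16) = 5/21.
Hence δ ≥ (5/21)^(1/2) ≈ 0.488.

0.488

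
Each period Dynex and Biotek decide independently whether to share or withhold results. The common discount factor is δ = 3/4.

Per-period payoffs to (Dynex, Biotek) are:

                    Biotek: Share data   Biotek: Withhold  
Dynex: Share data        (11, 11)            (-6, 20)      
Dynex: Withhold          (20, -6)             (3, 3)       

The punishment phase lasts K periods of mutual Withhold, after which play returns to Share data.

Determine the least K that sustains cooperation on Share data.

2

No profitable deviation requires (11−3)(δ+…+δ^K) ≥ 20−11, i.e. δ+…+δ^K ≥ 9/8 ≈ 1.1250.
With δ = 3/4, the partial sums are K=1: 0.7500, K=2: 1.3125.
K = 2 is the first length at which the sum reaches 1.1250.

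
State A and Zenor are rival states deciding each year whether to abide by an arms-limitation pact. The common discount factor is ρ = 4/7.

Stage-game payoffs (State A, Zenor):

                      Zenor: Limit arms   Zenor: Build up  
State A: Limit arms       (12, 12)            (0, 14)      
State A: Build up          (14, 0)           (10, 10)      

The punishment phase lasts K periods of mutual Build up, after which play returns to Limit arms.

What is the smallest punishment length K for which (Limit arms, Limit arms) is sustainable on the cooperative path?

3

Need Σ_{k=1}^{K} ρ^k ≥ (14−12)/(12−10) = 1.0000 at ρ = 4/7.
At K = 2 the sum is 0.8980 < 1.0000; at K = 3 it is 1.0845 ≥ 1.0000.
So the minimum punishment length is K = 3.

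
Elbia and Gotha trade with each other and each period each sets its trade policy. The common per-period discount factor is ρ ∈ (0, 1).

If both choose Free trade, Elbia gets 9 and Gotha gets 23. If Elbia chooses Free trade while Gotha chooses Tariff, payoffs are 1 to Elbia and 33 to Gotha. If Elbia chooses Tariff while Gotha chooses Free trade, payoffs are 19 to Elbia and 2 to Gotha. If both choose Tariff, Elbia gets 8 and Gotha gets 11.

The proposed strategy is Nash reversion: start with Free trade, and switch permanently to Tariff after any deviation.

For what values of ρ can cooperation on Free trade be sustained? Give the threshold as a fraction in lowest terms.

10/11

Elbia: cooperation gives 9 each period; deviation gives 19 once then 8 forever.
  9/(1−ρ) ≥ 19 + 8ρ/(1−ρ) ⇒ ρ ≥ 10/11.
Gotha: cooperation gives 23 each period; deviation gives 33 once then 11 forever.
  ρ ≥ 10/22 = 5/11.
Both must hold, so the binding constraint is Elbia's: ρ ≥ 10/11.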